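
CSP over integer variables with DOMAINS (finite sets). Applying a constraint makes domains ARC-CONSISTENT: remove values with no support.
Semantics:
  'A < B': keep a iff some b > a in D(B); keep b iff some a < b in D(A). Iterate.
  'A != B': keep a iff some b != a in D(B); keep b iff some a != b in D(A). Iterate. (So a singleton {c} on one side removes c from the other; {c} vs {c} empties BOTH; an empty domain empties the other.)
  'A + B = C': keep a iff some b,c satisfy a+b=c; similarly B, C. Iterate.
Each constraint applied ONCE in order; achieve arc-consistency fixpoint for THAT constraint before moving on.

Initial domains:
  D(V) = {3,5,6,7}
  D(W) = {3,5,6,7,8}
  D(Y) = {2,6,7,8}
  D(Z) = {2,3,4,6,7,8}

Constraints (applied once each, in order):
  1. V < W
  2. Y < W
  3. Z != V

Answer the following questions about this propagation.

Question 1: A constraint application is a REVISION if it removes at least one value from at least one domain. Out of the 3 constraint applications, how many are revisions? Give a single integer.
Answer: 2

Derivation:
Constraint 1 (V < W) on D(V)={3,5,6,7} D(W)={3,5,6,7,8}: W {3,5,6,7,8}->{5,6,7,8} => REVISION
Constraint 2 (Y < W) on D(Y)={2,6,7,8} D(W)={5,6,7,8}: Y {2,6,7,8}->{2,6,7} => REVISION
Constraint 3 (Z != V) on D(Z)={2,3,4,6,7,8} D(V)={3,5,6,7}: no change => not a revision
Total revisions = 2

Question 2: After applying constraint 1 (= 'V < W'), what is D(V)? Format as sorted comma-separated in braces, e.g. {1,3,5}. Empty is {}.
Constraint 1 (V < W) on D(V)={3,5,6,7} D(W)={3,5,6,7,8}: W {3,5,6,7,8}->{5,6,7,8}
So after constraint 1: D(V) = {3,5,6,7}

Answer: {3,5,6,7}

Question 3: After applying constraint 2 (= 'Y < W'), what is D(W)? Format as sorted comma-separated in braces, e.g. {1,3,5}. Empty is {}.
Answer: {5,6,7,8}

Derivation:
Constraint 1 (V < W) on D(V)={3,5,6,7} D(W)={3,5,6,7,8}: W {3,5,6,7,8}->{5,6,7,8}
Constraint 2 (Y < W) on D(Y)={2,6,7,8} D(W)={5,6,7,8}: Y {2,6,7,8}->{2,6,7}
So after constraint 2: D(W) = {5,6,7,8}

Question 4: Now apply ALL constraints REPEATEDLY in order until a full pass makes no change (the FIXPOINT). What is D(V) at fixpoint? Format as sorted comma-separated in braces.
pass 0 (initial): D(V)={3,5,6,7}
pass 1: W {3,5,6,7,8}->{5,6,7,8}; Y {2,6,7,8}->{2,6,7}
pass 2: no change
Fixpoint after 2 passes: D(V) = {3,5,6,7}

Answer: {3,5,6,7}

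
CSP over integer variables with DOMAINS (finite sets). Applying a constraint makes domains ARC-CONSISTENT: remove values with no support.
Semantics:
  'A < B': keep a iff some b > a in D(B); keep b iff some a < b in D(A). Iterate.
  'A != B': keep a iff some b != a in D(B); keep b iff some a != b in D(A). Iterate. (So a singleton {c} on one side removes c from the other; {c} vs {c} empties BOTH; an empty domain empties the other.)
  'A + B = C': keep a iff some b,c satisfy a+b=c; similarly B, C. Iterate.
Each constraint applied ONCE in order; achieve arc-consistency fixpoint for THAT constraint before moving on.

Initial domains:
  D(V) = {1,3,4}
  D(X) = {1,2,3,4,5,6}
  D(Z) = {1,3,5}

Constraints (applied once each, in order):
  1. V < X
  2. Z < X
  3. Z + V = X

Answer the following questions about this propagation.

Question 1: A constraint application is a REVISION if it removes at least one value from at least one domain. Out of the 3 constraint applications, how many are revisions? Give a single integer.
Constraint 1 (V < X) on D(V)={1,3,4} D(X)={1,2,3,4,5,6}: X {1,2,3,4,5,6}->{2,3,4,5,6} => REVISION
Constraint 2 (Z < X) on D(Z)={1,3,5} D(X)={2,3,4,5,6}: no change => not a revision
Constraint 3 (Z + V = X) on D(Z)={1,3,5} D(V)={1,3,4} D(X)={2,3,4,5,6}: X {2,3,4,5,6}->{2,4,5,6} => REVISION
Total revisions = 2

Answer: 2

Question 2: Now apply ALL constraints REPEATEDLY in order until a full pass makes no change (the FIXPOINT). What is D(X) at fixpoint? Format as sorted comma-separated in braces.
pass 0 (initial): D(X)={1,2,3,4,5,6}
pass 1: X {1,2,3,4,5,6}->{2,4,5,6}
pass 2: no change
Fixpoint after 2 passes: D(X) = {2,4,5,6}

Answer: {2,4,5,6}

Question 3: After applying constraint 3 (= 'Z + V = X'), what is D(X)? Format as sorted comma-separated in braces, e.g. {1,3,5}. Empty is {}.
Constraint 1 (V < X) on D(V)={1,3,4} D(X)={1,2,3,4,5,6}: X {1,2,3,4,5,6}->{2,3,4,5,6}
Constraint 2 (Z < X) on D(Z)={1,3,5} D(X)={2,3,4,5,6}: no change
Constraint 3 (Z + V = X) on D(Z)={1,3,5} D(V)={1,3,4} D(X)={2,3,4,5,6}: X {2,3,4,5,6}->{2,4,5,6}
So after constraint 3: D(X) = {2,4,5,6}

Answer: {2,4,5,6}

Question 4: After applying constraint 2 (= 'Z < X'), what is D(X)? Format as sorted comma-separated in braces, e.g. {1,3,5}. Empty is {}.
Constraint 1 (V < X) on D(V)={1,3,4} D(X)={1,2,3,4,5,6}: X {1,2,3,4,5,6}->{2,3,4,5,6}
Constraint 2 (Z < X) on D(Z)={1,3,5} D(X)={2,3,4,5,6}: no change
So after constraint 2: D(X) = {2,3,4,5,6}

Answer: {2,3,4,5,6}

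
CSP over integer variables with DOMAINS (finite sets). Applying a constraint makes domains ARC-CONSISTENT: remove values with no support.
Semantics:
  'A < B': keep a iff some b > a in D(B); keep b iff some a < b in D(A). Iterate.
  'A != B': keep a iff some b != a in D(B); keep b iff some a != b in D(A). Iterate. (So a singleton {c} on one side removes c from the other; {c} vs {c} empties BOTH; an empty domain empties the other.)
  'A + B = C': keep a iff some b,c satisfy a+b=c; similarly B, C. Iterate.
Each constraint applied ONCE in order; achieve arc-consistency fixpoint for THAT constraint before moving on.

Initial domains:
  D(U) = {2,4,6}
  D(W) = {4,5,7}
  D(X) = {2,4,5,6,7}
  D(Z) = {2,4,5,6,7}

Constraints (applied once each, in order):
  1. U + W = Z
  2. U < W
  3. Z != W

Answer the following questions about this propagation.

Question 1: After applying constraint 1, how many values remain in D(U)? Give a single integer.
Answer: 1

Derivation:
Constraint 1 (U + W = Z) on D(U)={2,4,6} D(W)={4,5,7} D(Z)={2,4,5,6,7}: U {2,4,6}->{2}; W {4,5,7}->{4,5}; Z {2,4,5,6,7}->{6,7}
So after constraint 1: D(U)={2}, size = 1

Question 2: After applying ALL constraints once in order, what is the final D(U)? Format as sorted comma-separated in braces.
Answer: {2}

Derivation:
Constraint 1 (U + W = Z) on D(U)={2,4,6} D(W)={4,5,7} D(Z)={2,4,5,6,7}: U {2,4,6}->{2}; W {4,5,7}->{4,5}; Z {2,4,5,6,7}->{6,7}
Constraint 2 (U < W) on D(U)={2} D(W)={4,5}: no change
Constraint 3 (Z != W) on D(Z)={6,7} D(W)={4,5}: no change
So after all 3 constraints: D(U) = {2}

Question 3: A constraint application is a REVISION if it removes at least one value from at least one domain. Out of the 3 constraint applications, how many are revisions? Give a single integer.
Answer: 1

Derivation:
Constraint 1 (U + W = Z) on D(U)={2,4,6} D(W)={4,5,7} D(Z)={2,4,5,6,7}: U {2,4,6}->{2}; W {4,5,7}->{4,5}; Z {2,4,5,6,7}->{6,7} => REVISION
Constraint 2 (U < W) on D(U)={2} D(W)={4,5}: no change => not a revision
Constraint 3 (Z != W) on D(Z)={6,7} D(W)={4,5}: no change => not a revision
Total revisions = 1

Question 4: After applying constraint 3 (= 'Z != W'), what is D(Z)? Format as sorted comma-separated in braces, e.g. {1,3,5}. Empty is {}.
Constraint 1 (U + W = Z) on D(U)={2,4,6} D(W)={4,5,7} D(Z)={2,4,5,6,7}: U {2,4,6}->{2}; W {4,5,7}->{4,5}; Z {2,4,5,6,7}->{6,7}
Constraint 2 (U < W) on D(U)={2} D(W)={4,5}: no change
Constraint 3 (Z != W) on D(Z)={6,7} D(W)={4,5}: no change
So after constraint 3: D(Z) = {6,7}

Answer: {6,7}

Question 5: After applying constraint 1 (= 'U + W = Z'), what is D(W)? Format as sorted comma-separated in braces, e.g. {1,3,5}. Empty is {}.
Answer: {4,5}

Derivation:
Constraint 1 (U + W = Z) on D(U)={2,4,6} D(W)={4,5,7} D(Z)={2,4,5,6,7}: U {2,4,6}->{2}; W {4,5,7}->{4,5}; Z {2,4,5,6,7}->{6,7}
So after constraint 1: D(W) = {4,5}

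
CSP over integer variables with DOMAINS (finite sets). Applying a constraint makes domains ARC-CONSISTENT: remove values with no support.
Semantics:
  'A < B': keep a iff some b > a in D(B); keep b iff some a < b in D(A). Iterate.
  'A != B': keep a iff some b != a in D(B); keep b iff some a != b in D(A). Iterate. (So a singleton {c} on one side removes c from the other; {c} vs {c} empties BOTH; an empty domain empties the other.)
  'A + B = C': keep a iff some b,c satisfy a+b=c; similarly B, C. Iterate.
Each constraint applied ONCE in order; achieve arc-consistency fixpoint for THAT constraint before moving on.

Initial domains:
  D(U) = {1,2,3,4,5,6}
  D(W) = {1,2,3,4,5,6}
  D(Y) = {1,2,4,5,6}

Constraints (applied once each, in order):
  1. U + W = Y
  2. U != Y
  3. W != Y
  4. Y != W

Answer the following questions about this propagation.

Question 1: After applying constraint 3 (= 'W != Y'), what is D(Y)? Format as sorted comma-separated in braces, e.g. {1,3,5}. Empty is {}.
Constraint 1 (U + W = Y) on D(U)={1,2,3,4,5,6} D(W)={1,2,3,4,5,6} D(Y)={1,2,4,5,6}: U {1,2,3,4,5,6}->{1,2,3,4,5}; W {1,2,3,4,5,6}->{1,2,3,4,5}; Y {1,2,4,5,6}->{2,4,5,6}
Constraint 2 (U != Y) on D(U)={1,2,3,4,5} D(Y)={2,4,5,6}: no change
Constraint 3 (W != Y) on D(W)={1,2,3,4,5} D(Y)={2,4,5,6}: no change
So after constraint 3: D(Y) = {2,4,5,6}

Answer: {2,4,5,6}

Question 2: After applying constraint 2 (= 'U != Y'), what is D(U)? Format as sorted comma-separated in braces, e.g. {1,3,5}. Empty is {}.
Constraint 1 (U + W = Y) on D(U)={1,2,3,4,5,6} D(W)={1,2,3,4,5,6} D(Y)={1,2,4,5,6}: U {1,2,3,4,5,6}->{1,2,3,4,5}; W {1,2,3,4,5,6}->{1,2,3,4,5}; Y {1,2,4,5,6}->{2,4,5,6}
Constraint 2 (U != Y) on D(U)={1,2,3,4,5} D(Y)={2,4,5,6}: no change
So after constraint 2: D(U) = {1,2,3,4,5}

Answer: {1,2,3,4,5}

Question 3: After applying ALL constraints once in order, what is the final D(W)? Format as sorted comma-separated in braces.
Answer: {1,2,3,4,5}

Derivation:
Constraint 1 (U + W = Y) on D(U)={1,2,3,4,5,6} D(W)={1,2,3,4,5,6} D(Y)={1,2,4,5,6}: U {1,2,3,4,5,6}->{1,2,3,4,5}; W {1,2,3,4,5,6}->{1,2,3,4,5}; Y {1,2,4,5,6}->{2,4,5,6}
Constraint 2 (U != Y) on D(U)={1,2,3,4,5} D(Y)={2,4,5,6}: no change
Constraint 3 (W != Y) on D(W)={1,2,3,4,5} D(Y)={2,4,5,6}: no change
Constraint 4 (Y != W) on D(Y)={2,4,5,6} D(W)={1,2,3,4,5}: no change
So after all 4 constraints: D(W) = {1,2,3,4,5}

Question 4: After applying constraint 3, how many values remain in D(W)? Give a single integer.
Answer: 5

Derivation:
Constraint 1 (U + W = Y) on D(U)={1,2,3,4,5,6} D(W)={1,2,3,4,5,6} D(Y)={1,2,4,5,6}: U {1,2,3,4,5,6}->{1,2,3,4,5}; W {1,2,3,4,5,6}->{1,2,3,4,5}; Y {1,2,4,5,6}->{2,4,5,6}
Constraint 2 (U != Y) on D(U)={1,2,3,4,5} D(Y)={2,4,5,6}: no change
Constraint 3 (W != Y) on D(W)={1,2,3,4,5} D(Y)={2,4,5,6}: no change
So after constraint 3: D(W)={1,2,3,4,5}, size = 5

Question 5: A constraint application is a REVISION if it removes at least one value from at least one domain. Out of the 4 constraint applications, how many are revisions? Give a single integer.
Answer: 1

Derivation:
Constraint 1 (U + W = Y) on D(U)={1,2,3,4,5,6} D(W)={1,2,3,4,5,6} D(Y)={1,2,4,5,6}: U {1,2,3,4,5,6}->{1,2,3,4,5}; W {1,2,3,4,5,6}->{1,2,3,4,5}; Y {1,2,4,5,6}->{2,4,5,6} => REVISION
Constraint 2 (U != Y) on D(U)={1,2,3,4,5} D(Y)={2,4,5,6}: no change => not a revision
Constraint 3 (W != Y) on D(W)={1,2,3,4,5} D(Y)={2,4,5,6}: no change => not a revision
Constraint 4 (Y != W) on D(Y)={2,4,5,6} D(W)={1,2,3,4,5}: no change => not a revision
Total revisions = 1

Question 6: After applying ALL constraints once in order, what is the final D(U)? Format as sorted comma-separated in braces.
Answer: {1,2,3,4,5}

Derivation:
Constraint 1 (U + W = Y) on D(U)={1,2,3,4,5,6} D(W)={1,2,3,4,5,6} D(Y)={1,2,4,5,6}: U {1,2,3,4,5,6}->{1,2,3,4,5}; W {1,2,3,4,5,6}->{1,2,3,4,5}; Y {1,2,4,5,6}->{2,4,5,6}
Constraint 2 (U != Y) on D(U)={1,2,3,4,5} D(Y)={2,4,5,6}: no change
Constraint 3 (W != Y) on D(W)={1,2,3,4,5} D(Y)={2,4,5,6}: no change
Constraint 4 (Y != W) on D(Y)={2,4,5,6} D(W)={1,2,3,4,5}: no change
So after all 4 constraints: D(U) = {1,2,3,4,5}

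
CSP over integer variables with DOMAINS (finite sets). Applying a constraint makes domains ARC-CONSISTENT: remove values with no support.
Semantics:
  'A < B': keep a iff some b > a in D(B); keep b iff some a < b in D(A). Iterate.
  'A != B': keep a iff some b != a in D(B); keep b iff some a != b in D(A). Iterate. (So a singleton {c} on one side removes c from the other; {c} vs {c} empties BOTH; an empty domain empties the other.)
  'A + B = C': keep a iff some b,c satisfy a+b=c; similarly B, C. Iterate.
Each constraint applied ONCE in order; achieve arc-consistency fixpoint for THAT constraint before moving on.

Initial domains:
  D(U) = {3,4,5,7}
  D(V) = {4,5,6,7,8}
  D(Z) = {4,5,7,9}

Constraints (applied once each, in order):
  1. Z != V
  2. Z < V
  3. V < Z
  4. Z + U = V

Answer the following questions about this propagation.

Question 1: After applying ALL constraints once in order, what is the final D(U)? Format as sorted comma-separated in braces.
Answer: {}

Derivation:
Constraint 1 (Z != V) on D(Z)={4,5,7,9} D(V)={4,5,6,7,8}: no change
Constraint 2 (Z < V) on D(Z)={4,5,7,9} D(V)={4,5,6,7,8}: Z {4,5,7,9}->{4,5,7}; V {4,5,6,7,8}->{5,6,7,8}
Constraint 3 (V < Z) on D(V)={5,6,7,8} D(Z)={4,5,7}: V {5,6,7,8}->{5,6}; Z {4,5,7}->{7}
Constraint 4 (Z + U = V) on D(Z)={7} D(U)={3,4,5,7} D(V)={5,6}: Z {7}->{}; U {3,4,5,7}->{}; V {5,6}->{}
So after all 4 constraints: D(U) = {}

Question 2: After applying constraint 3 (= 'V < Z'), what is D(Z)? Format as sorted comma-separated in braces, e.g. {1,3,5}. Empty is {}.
Constraint 1 (Z != V) on D(Z)={4,5,7,9} D(V)={4,5,6,7,8}: no change
Constraint 2 (Z < V) on D(Z)={4,5,7,9} D(V)={4,5,6,7,8}: Z {4,5,7,9}->{4,5,7}; V {4,5,6,7,8}->{5,6,7,8}
Constraint 3 (V < Z) on D(V)={5,6,7,8} D(Z)={4,5,7}: V {5,6,7,8}->{5,6}; Z {4,5,7}->{7}
So after constraint 3: D(Z) = {7}

Answer: {7}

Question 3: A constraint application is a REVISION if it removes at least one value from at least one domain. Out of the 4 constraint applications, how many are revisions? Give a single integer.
Constraint 1 (Z != V) on D(Z)={4,5,7,9} D(V)={4,5,6,7,8}: no change => not a revision
Constraint 2 (Z < V) on D(Z)={4,5,7,9} D(V)={4,5,6,7,8}: Z {4,5,7,9}->{4,5,7}; V {4,5,6,7,8}->{5,6,7,8} => REVISION
Constraint 3 (V < Z) on D(V)={5,6,7,8} D(Z)={4,5,7}: V {5,6,7,8}->{5,6}; Z {4,5,7}->{7} => REVISION
Constraint 4 (Z + U = V) on D(Z)={7} D(U)={3,4,5,7} D(V)={5,6}: Z {7}->{}; U {3,4,5,7}->{}; V {5,6}->{} => REVISION
Total revisions = 3

Answer: 3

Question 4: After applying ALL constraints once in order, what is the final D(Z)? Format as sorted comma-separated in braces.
Answer: {}

Derivation:
Constraint 1 (Z != V) on D(Z)={4,5,7,9} D(V)={4,5,6,7,8}: no change
Constraint 2 (Z < V) on D(Z)={4,5,7,9} D(V)={4,5,6,7,8}: Z {4,5,7,9}->{4,5,7}; V {4,5,6,7,8}->{5,6,7,8}
Constraint 3 (V < Z) on D(V)={5,6,7,8} D(Z)={4,5,7}: V {5,6,7,8}->{5,6}; Z {4,5,7}->{7}
Constraint 4 (Z + U = V) on D(Z)={7} D(U)={3,4,5,7} D(V)={5,6}: Z {7}->{}; U {3,4,5,7}->{}; V {5,6}->{}
So after all 4 constraints: D(Z) = {}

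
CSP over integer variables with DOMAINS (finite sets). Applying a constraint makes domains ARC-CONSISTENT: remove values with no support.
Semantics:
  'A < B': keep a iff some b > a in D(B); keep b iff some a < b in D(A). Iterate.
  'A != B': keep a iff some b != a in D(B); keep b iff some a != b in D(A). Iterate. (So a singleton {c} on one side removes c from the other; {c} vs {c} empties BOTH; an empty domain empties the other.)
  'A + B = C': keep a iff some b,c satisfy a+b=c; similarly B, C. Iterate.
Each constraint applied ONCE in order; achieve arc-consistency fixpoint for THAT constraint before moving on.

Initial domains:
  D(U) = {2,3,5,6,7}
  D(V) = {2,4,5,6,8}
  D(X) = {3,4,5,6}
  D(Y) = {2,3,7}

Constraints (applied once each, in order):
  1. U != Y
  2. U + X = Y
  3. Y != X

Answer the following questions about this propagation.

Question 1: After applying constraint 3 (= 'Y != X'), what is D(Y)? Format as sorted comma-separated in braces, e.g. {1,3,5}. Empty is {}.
Constraint 1 (U != Y) on D(U)={2,3,5,6,7} D(Y)={2,3,7}: no change
Constraint 2 (U + X = Y) on D(U)={2,3,5,6,7} D(X)={3,4,5,6} D(Y)={2,3,7}: U {2,3,5,6,7}->{2,3}; X {3,4,5,6}->{4,5}; Y {2,3,7}->{7}
Constraint 3 (Y != X) on D(Y)={7} D(X)={4,5}: no change
So after constraint 3: D(Y) = {7}

Answer: {7}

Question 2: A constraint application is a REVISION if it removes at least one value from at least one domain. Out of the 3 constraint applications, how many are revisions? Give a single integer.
Constraint 1 (U != Y) on D(U)={2,3,5,6,7} D(Y)={2,3,7}: no change => not a revision
Constraint 2 (U + X = Y) on D(U)={2,3,5,6,7} D(X)={3,4,5,6} D(Y)={2,3,7}: U {2,3,5,6,7}->{2,3}; X {3,4,5,6}->{4,5}; Y {2,3,7}->{7} => REVISION
Constraint 3 (Y != X) on D(Y)={7} D(X)={4,5}: no change => not a revision
Total revisions = 1

Answer: 1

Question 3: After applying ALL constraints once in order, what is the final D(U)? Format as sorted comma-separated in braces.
Constraint 1 (U != Y) on D(U)={2,3,5,6,7} D(Y)={2,3,7}: no change
Constraint 2 (U + X = Y) on D(U)={2,3,5,6,7} D(X)={3,4,5,6} D(Y)={2,3,7}: U {2,3,5,6,7}->{2,3}; X {3,4,5,6}->{4,5}; Y {2,3,7}->{7}
Constraint 3 (Y != X) on D(Y)={7} D(X)={4,5}: no change
So after all 3 constraints: D(U) = {2,3}

Answer: {2,3}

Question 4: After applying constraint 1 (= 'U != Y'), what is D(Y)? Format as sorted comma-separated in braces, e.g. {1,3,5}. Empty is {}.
Constraint 1 (U != Y) on D(U)={2,3,5,6,7} D(Y)={2,3,7}: no change
So after constraint 1: D(Y) = {2,3,7}

Answer: {2,3,7}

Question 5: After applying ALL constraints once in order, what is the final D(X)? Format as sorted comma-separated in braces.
Answer: {4,5}

Derivation:
Constraint 1 (U != Y) on D(U)={2,3,5,6,7} D(Y)={2,3,7}: no change
Constraint 2 (U + X = Y) on D(U)={2,3,5,6,7} D(X)={3,4,5,6} D(Y)={2,3,7}: U {2,3,5,6,7}->{2,3}; X {3,4,5,6}->{4,5}; Y {2,3,7}->{7}
Constraint 3 (Y != X) on D(Y)={7} D(X)={4,5}: no change
So after all 3 constraints: D(X) = {4,5}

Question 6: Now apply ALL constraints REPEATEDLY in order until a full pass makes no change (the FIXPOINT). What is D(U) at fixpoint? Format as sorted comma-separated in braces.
pass 0 (initial): D(U)={2,3,5,6,7}
pass 1: U {2,3,5,6,7}->{2,3}; X {3,4,5,6}->{4,5}; Y {2,3,7}->{7}
pass 2: no change
Fixpoint after 2 passes: D(U) = {2,3}

Answer: {2,3}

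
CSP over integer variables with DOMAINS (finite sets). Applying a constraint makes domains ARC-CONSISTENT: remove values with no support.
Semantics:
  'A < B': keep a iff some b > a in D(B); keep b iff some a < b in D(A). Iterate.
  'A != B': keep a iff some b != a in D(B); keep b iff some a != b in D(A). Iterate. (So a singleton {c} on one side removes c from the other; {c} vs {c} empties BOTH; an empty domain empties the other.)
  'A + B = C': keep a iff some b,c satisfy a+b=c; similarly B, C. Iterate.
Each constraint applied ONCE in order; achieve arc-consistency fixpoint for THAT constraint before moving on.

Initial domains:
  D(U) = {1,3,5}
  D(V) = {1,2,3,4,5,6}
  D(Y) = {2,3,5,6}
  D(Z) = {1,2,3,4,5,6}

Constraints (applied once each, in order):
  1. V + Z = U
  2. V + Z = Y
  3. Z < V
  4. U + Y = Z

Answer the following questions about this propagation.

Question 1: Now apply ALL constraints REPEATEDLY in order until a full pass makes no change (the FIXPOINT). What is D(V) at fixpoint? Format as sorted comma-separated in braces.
Answer: {}

Derivation:
pass 0 (initial): D(V)={1,2,3,4,5,6}
pass 1: U {1,3,5}->{}; V {1,2,3,4,5,6}->{2,3,4}; Y {2,3,5,6}->{}; Z {1,2,3,4,5,6}->{}
pass 2: V {2,3,4}->{}
pass 3: no change
Fixpoint after 3 passes: D(V) = {}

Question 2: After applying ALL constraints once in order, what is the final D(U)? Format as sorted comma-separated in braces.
Answer: {}

Derivation:
Constraint 1 (V + Z = U) on D(V)={1,2,3,4,5,6} D(Z)={1,2,3,4,5,6} D(U)={1,3,5}: V {1,2,3,4,5,6}->{1,2,3,4}; Z {1,2,3,4,5,6}->{1,2,3,4}; U {1,3,5}->{3,5}
Constraint 2 (V + Z = Y) on D(V)={1,2,3,4} D(Z)={1,2,3,4} D(Y)={2,3,5,6}: no change
Constraint 3 (Z < V) on D(Z)={1,2,3,4} D(V)={1,2,3,4}: Z {1,2,3,4}->{1,2,3}; V {1,2,3,4}->{2,3,4}
Constraint 4 (U + Y = Z) on D(U)={3,5} D(Y)={2,3,5,6} D(Z)={1,2,3}: U {3,5}->{}; Y {2,3,5,6}->{}; Z {1,2,3}->{}
So after all 4 constraints: D(U) = {}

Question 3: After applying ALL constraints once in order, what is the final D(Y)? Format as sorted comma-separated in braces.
Constraint 1 (V + Z = U) on D(V)={1,2,3,4,5,6} D(Z)={1,2,3,4,5,6} D(U)={1,3,5}: V {1,2,3,4,5,6}->{1,2,3,4}; Z {1,2,3,4,5,6}->{1,2,3,4}; U {1,3,5}->{3,5}
Constraint 2 (V + Z = Y) on D(V)={1,2,3,4} D(Z)={1,2,3,4} D(Y)={2,3,5,6}: no change
Constraint 3 (Z < V) on D(Z)={1,2,3,4} D(V)={1,2,3,4}: Z {1,2,3,4}->{1,2,3}; V {1,2,3,4}->{2,3,4}
Constraint 4 (U + Y = Z) on D(U)={3,5} D(Y)={2,3,5,6} D(Z)={1,2,3}: U {3,5}->{}; Y {2,3,5,6}->{}; Z {1,2,3}->{}
So after all 4 constraints: D(Y) = {}

Answer: {}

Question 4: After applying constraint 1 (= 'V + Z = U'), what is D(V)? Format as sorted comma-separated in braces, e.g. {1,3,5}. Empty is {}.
Answer: {1,2,3,4}

Derivation:
Constraint 1 (V + Z = U) on D(V)={1,2,3,4,5,6} D(Z)={1,2,3,4,5,6} D(U)={1,3,5}: V {1,2,3,4,5,6}->{1,2,3,4}; Z {1,2,3,4,5,6}->{1,2,3,4}; U {1,3,5}->{3,5}
So after constraint 1: D(V) = {1,2,3,4}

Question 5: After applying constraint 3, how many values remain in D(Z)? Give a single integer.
Answer: 3

Derivation:
Constraint 1 (V + Z = U) on D(V)={1,2,3,4,5,6} D(Z)={1,2,3,4,5,6} D(U)={1,3,5}: V {1,2,3,4,5,6}->{1,2,3,4}; Z {1,2,3,4,5,6}->{1,2,3,4}; U {1,3,5}->{3,5}
Constraint 2 (V + Z = Y) on D(V)={1,2,3,4} D(Z)={1,2,3,4} D(Y)={2,3,5,6}: no change
Constraint 3 (Z < V) on D(Z)={1,2,3,4} D(V)={1,2,3,4}: Z {1,2,3,4}->{1,2,3}; V {1,2,3,4}->{2,3,4}
So after constraint 3: D(Z)={1,2,3}, size = 3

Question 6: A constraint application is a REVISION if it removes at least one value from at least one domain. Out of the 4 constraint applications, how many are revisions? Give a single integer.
Answer: 3

Derivation:
Constraint 1 (V + Z = U) on D(V)={1,2,3,4,5,6} D(Z)={1,2,3,4,5,6} D(U)={1,3,5}: V {1,2,3,4,5,6}->{1,2,3,4}; Z {1,2,3,4,5,6}->{1,2,3,4}; U {1,3,5}->{3,5} => REVISION
Constraint 2 (V + Z = Y) on D(V)={1,2,3,4} D(Z)={1,2,3,4} D(Y)={2,3,5,6}: no change => not a revision
Constraint 3 (Z < V) on D(Z)={1,2,3,4} D(V)={1,2,3,4}: Z {1,2,3,4}->{1,2,3}; V {1,2,3,4}->{2,3,4} => REVISION
Constraint 4 (U + Y = Z) on D(U)={3,5} D(Y)={2,3,5,6} D(Z)={1,2,3}: U {3,5}->{}; Y {2,3,5,6}->{}; Z {1,2,3}->{} => REVISION
Total revisions = 3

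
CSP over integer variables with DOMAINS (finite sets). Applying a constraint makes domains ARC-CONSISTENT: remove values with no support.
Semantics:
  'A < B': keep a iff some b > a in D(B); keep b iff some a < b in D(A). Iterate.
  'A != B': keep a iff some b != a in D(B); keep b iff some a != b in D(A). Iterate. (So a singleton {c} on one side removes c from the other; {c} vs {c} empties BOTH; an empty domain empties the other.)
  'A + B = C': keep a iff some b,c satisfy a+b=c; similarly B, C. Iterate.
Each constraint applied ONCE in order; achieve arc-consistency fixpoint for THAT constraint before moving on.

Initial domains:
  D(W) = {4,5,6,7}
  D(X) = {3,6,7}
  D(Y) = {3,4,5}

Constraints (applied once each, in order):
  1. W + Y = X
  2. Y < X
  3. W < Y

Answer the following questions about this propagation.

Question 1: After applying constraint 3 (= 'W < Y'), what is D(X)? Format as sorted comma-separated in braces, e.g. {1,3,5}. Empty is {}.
Constraint 1 (W + Y = X) on D(W)={4,5,6,7} D(Y)={3,4,5} D(X)={3,6,7}: W {4,5,6,7}->{4}; Y {3,4,5}->{3}; X {3,6,7}->{7}
Constraint 2 (Y < X) on D(Y)={3} D(X)={7}: no change
Constraint 3 (W < Y) on D(W)={4} D(Y)={3}: W {4}->{}; Y {3}->{}
So after constraint 3: D(X) = {7}

Answer: {7}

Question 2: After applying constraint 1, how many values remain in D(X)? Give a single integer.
Answer: 1

Derivation:
Constraint 1 (W + Y = X) on D(W)={4,5,6,7} D(Y)={3,4,5} D(X)={3,6,7}: W {4,5,6,7}->{4}; Y {3,4,5}->{3}; X {3,6,7}->{7}
So after constraint 1: D(X)={7}, size = 1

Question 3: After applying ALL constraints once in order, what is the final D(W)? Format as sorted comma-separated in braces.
Answer: {}

Derivation:
Constraint 1 (W + Y = X) on D(W)={4,5,6,7} D(Y)={3,4,5} D(X)={3,6,7}: W {4,5,6,7}->{4}; Y {3,4,5}->{3}; X {3,6,7}->{7}
Constraint 2 (Y < X) on D(Y)={3} D(X)={7}: no change
Constraint 3 (W < Y) on D(W)={4} D(Y)={3}: W {4}->{}; Y {3}->{}
So after all 3 constraints: D(W) = {}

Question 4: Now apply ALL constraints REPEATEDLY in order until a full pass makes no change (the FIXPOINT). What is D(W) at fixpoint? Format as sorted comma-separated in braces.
Answer: {}

Derivation:
pass 0 (initial): D(W)={4,5,6,7}
pass 1: W {4,5,6,7}->{}; X {3,6,7}->{7}; Y {3,4,5}->{}
pass 2: X {7}->{}
pass 3: no change
Fixpoint after 3 passes: D(W) = {}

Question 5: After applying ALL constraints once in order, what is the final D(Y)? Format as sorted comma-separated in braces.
Constraint 1 (W + Y = X) on D(W)={4,5,6,7} D(Y)={3,4,5} D(X)={3,6,7}: W {4,5,6,7}->{4}; Y {3,4,5}->{3}; X {3,6,7}->{7}
Constraint 2 (Y < X) on D(Y)={3} D(X)={7}: no change
Constraint 3 (W < Y) on D(W)={4} D(Y)={3}: W {4}->{}; Y {3}->{}
So after all 3 constraints: D(Y) = {}

Answer: {}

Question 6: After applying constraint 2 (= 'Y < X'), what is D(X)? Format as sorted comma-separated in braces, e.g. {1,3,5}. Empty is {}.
Constraint 1 (W + Y = X) on D(W)={4,5,6,7} D(Y)={3,4,5} D(X)={3,6,7}: W {4,5,6,7}->{4}; Y {3,4,5}->{3}; X {3,6,7}->{7}
Constraint 2 (Y < X) on D(Y)={3} D(X)={7}: no change
So after constraint 2: D(X) = {7}

Answer: {7}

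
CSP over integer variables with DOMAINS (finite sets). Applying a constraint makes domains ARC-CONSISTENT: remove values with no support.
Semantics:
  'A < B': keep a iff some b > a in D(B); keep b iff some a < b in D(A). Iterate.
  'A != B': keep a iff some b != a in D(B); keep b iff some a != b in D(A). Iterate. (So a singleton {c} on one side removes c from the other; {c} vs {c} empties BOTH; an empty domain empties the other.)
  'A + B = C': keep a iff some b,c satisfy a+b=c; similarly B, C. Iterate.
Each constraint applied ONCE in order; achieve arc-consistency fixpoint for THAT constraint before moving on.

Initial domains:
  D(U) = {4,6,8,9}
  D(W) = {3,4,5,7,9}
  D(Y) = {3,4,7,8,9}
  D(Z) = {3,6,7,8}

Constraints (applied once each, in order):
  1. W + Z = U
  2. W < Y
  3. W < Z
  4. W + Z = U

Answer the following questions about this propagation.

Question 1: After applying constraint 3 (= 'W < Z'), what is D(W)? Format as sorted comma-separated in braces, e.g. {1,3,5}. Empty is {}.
Constraint 1 (W + Z = U) on D(W)={3,4,5,7,9} D(Z)={3,6,7,8} D(U)={4,6,8,9}: W {3,4,5,7,9}->{3,5}; Z {3,6,7,8}->{3,6}; U {4,6,8,9}->{6,8,9}
Constraint 2 (W < Y) on D(W)={3,5} D(Y)={3,4,7,8,9}: Y {3,4,7,8,9}->{4,7,8,9}
Constraint 3 (W < Z) on D(W)={3,5} D(Z)={3,6}: Z {3,6}->{6}
So after constraint 3: D(W) = {3,5}

Answer: {3,5}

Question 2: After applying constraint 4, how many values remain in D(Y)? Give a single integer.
Constraint 1 (W + Z = U) on D(W)={3,4,5,7,9} D(Z)={3,6,7,8} D(U)={4,6,8,9}: W {3,4,5,7,9}->{3,5}; Z {3,6,7,8}->{3,6}; U {4,6,8,9}->{6,8,9}
Constraint 2 (W < Y) on D(W)={3,5} D(Y)={3,4,7,8,9}: Y {3,4,7,8,9}->{4,7,8,9}
Constraint 3 (W < Z) on D(W)={3,5} D(Z)={3,6}: Z {3,6}->{6}
Constraint 4 (W + Z = U) on D(W)={3,5} D(Z)={6} D(U)={6,8,9}: W {3,5}->{3}; U {6,8,9}->{9}
So after constraint 4: D(Y)={4,7,8,9}, size = 4

Answer: 4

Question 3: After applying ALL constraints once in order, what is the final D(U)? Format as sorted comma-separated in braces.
Constraint 1 (W + Z = U) on D(W)={3,4,5,7,9} D(Z)={3,6,7,8} D(U)={4,6,8,9}: W {3,4,5,7,9}->{3,5}; Z {3,6,7,8}->{3,6}; U {4,6,8,9}->{6,8,9}
Constraint 2 (W < Y) on D(W)={3,5} D(Y)={3,4,7,8,9}: Y {3,4,7,8,9}->{4,7,8,9}
Constraint 3 (W < Z) on D(W)={3,5} D(Z)={3,6}: Z {3,6}->{6}
Constraint 4 (W + Z = U) on D(W)={3,5} D(Z)={6} D(U)={6,8,9}: W {3,5}->{3}; U {6,8,9}->{9}
So after all 4 constraints: D(U) = {9}

Answer: {9}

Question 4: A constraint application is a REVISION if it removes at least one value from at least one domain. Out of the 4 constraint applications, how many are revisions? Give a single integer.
Constraint 1 (W + Z = U) on D(W)={3,4,5,7,9} D(Z)={3,6,7,8} D(U)={4,6,8,9}: W {3,4,5,7,9}->{3,5}; Z {3,6,7,8}->{3,6}; U {4,6,8,9}->{6,8,9} => REVISION
Constraint 2 (W < Y) on D(W)={3,5} D(Y)={3,4,7,8,9}: Y {3,4,7,8,9}->{4,7,8,9} => REVISION
Constraint 3 (W < Z) on D(W)={3,5} D(Z)={3,6}: Z {3,6}->{6} => REVISION
Constraint 4 (W + Z = U) on D(W)={3,5} D(Z)={6} D(U)={6,8,9}: W {3,5}->{3}; U {6,8,9}->{9} => REVISION
Total revisions = 4

Answer: 4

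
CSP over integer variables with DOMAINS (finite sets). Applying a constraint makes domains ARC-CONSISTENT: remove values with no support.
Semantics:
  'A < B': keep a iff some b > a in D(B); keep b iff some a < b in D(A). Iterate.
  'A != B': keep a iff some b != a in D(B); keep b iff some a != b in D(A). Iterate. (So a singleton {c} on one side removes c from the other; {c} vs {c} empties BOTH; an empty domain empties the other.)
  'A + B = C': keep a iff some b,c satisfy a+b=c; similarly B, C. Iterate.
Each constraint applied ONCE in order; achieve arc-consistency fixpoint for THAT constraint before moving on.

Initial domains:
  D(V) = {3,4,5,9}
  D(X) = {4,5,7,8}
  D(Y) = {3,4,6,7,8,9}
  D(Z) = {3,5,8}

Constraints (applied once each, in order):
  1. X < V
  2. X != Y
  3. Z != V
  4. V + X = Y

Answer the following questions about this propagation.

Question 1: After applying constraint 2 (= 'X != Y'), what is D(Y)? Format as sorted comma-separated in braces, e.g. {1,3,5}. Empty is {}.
Constraint 1 (X < V) on D(X)={4,5,7,8} D(V)={3,4,5,9}: V {3,4,5,9}->{5,9}
Constraint 2 (X != Y) on D(X)={4,5,7,8} D(Y)={3,4,6,7,8,9}: no change
So after constraint 2: D(Y) = {3,4,6,7,8,9}

Answer: {3,4,6,7,8,9}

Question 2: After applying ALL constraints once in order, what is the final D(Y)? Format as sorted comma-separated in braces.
Answer: {9}

Derivation:
Constraint 1 (X < V) on D(X)={4,5,7,8} D(V)={3,4,5,9}: V {3,4,5,9}->{5,9}
Constraint 2 (X != Y) on D(X)={4,5,7,8} D(Y)={3,4,6,7,8,9}: no change
Constraint 3 (Z != V) on D(Z)={3,5,8} D(V)={5,9}: no change
Constraint 4 (V + X = Y) on D(V)={5,9} D(X)={4,5,7,8} D(Y)={3,4,6,7,8,9}: V {5,9}->{5}; X {4,5,7,8}->{4}; Y {3,4,6,7,8,9}->{9}
So after all 4 constraints: D(Y) = {9}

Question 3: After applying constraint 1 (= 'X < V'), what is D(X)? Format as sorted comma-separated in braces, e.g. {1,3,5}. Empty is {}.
Answer: {4,5,7,8}

Derivation:
Constraint 1 (X < V) on D(X)={4,5,7,8} D(V)={3,4,5,9}: V {3,4,5,9}->{5,9}
So after constraint 1: D(X) = {4,5,7,8}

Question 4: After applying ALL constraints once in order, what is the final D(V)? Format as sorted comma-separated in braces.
Constraint 1 (X < V) on D(X)={4,5,7,8} D(V)={3,4,5,9}: V {3,4,5,9}->{5,9}
Constraint 2 (X != Y) on D(X)={4,5,7,8} D(Y)={3,4,6,7,8,9}: no change
Constraint 3 (Z != V) on D(Z)={3,5,8} D(V)={5,9}: no change
Constraint 4 (V + X = Y) on D(V)={5,9} D(X)={4,5,7,8} D(Y)={3,4,6,7,8,9}: V {5,9}->{5}; X {4,5,7,8}->{4}; Y {3,4,6,7,8,9}->{9}
So after all 4 constraints: D(V) = {5}

Answer: {5}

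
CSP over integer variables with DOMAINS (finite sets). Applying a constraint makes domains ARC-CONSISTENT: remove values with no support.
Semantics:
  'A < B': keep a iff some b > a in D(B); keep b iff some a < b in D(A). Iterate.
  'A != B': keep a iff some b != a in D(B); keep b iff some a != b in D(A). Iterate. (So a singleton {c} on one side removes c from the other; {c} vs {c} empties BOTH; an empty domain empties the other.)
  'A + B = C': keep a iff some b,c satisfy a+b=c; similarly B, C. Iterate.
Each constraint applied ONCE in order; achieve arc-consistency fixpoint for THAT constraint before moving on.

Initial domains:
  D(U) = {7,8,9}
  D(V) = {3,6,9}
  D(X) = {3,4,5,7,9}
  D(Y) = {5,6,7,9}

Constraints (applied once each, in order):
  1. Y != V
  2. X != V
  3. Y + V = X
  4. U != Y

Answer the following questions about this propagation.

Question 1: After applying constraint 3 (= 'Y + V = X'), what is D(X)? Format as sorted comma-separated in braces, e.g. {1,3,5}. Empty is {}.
Answer: {9}

Derivation:
Constraint 1 (Y != V) on D(Y)={5,6,7,9} D(V)={3,6,9}: no change
Constraint 2 (X != V) on D(X)={3,4,5,7,9} D(V)={3,6,9}: no change
Constraint 3 (Y + V = X) on D(Y)={5,6,7,9} D(V)={3,6,9} D(X)={3,4,5,7,9}: Y {5,6,7,9}->{6}; V {3,6,9}->{3}; X {3,4,5,7,9}->{9}
So after constraint 3: D(X) = {9}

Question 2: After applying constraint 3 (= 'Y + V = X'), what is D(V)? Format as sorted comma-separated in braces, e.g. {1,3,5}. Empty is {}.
Constraint 1 (Y != V) on D(Y)={5,6,7,9} D(V)={3,6,9}: no change
Constraint 2 (X != V) on D(X)={3,4,5,7,9} D(V)={3,6,9}: no change
Constraint 3 (Y + V = X) on D(Y)={5,6,7,9} D(V)={3,6,9} D(X)={3,4,5,7,9}: Y {5,6,7,9}->{6}; V {3,6,9}->{3}; X {3,4,5,7,9}->{9}
So after constraint 3: D(V) = {3}

Answer: {3}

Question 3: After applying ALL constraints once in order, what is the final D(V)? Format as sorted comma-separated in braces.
Constraint 1 (Y != V) on D(Y)={5,6,7,9} D(V)={3,6,9}: no change
Constraint 2 (X != V) on D(X)={3,4,5,7,9} D(V)={3,6,9}: no change
Constraint 3 (Y + V = X) on D(Y)={5,6,7,9} D(V)={3,6,9} D(X)={3,4,5,7,9}: Y {5,6,7,9}->{6}; V {3,6,9}->{3}; X {3,4,5,7,9}->{9}
Constraint 4 (U != Y) on D(U)={7,8,9} D(Y)={6}: no change
So after all 4 constraints: D(V) = {3}

Answer: {3}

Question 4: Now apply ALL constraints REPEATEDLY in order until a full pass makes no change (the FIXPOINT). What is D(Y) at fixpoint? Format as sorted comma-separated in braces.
Answer: {6}

Derivation:
pass 0 (initial): D(Y)={5,6,7,9}
pass 1: V {3,6,9}->{3}; X {3,4,5,7,9}->{9}; Y {5,6,7,9}->{6}
pass 2: no change
Fixpoint after 2 passes: D(Y) = {6}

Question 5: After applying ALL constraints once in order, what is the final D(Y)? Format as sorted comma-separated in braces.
Answer: {6}

Derivation:
Constraint 1 (Y != V) on D(Y)={5,6,7,9} D(V)={3,6,9}: no change
Constraint 2 (X != V) on D(X)={3,4,5,7,9} D(V)={3,6,9}: no change
Constraint 3 (Y + V = X) on D(Y)={5,6,7,9} D(V)={3,6,9} D(X)={3,4,5,7,9}: Y {5,6,7,9}->{6}; V {3,6,9}->{3}; X {3,4,5,7,9}->{9}
Constraint 4 (U != Y) on D(U)={7,8,9} D(Y)={6}: no change
So after all 4 constraints: D(Y) = {6}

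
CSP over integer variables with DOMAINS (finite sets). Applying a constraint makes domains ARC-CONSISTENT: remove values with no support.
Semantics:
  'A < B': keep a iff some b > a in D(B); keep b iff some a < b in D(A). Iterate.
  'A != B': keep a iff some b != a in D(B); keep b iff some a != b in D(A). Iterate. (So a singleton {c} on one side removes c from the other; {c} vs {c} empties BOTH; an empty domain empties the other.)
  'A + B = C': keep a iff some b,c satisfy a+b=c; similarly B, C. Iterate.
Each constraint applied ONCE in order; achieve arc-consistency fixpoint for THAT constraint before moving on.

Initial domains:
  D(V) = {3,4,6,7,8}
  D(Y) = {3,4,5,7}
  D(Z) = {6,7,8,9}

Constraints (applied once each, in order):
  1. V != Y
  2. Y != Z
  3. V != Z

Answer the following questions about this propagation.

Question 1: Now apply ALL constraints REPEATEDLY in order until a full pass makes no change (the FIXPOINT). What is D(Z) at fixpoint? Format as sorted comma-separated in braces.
pass 0 (initial): D(Z)={6,7,8,9}
pass 1: no change
Fixpoint after 1 passes: D(Z) = {6,7,8,9}

Answer: {6,7,8,9}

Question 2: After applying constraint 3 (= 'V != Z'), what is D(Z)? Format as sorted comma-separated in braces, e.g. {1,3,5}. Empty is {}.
Answer: {6,7,8,9}

Derivation:
Constraint 1 (V != Y) on D(V)={3,4,6,7,8} D(Y)={3,4,5,7}: no change
Constraint 2 (Y != Z) on D(Y)={3,4,5,7} D(Z)={6,7,8,9}: no change
Constraint 3 (V != Z) on D(V)={3,4,6,7,8} D(Z)={6,7,8,9}: no change
So after constraint 3: D(Z) = {6,7,8,9}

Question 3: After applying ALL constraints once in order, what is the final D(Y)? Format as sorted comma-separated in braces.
Answer: {3,4,5,7}

Derivation:
Constraint 1 (V != Y) on D(V)={3,4,6,7,8} D(Y)={3,4,5,7}: no change
Constraint 2 (Y != Z) on D(Y)={3,4,5,7} D(Z)={6,7,8,9}: no change
Constraint 3 (V != Z) on D(V)={3,4,6,7,8} D(Z)={6,7,8,9}: no change
So after all 3 constraints: D(Y) = {3,4,5,7}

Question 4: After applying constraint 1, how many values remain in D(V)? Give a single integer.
Constraint 1 (V != Y) on D(V)={3,4,6,7,8} D(Y)={3,4,5,7}: no change
So after constraint 1: D(V)={3,4,6,7,8}, size = 5

Answer: 5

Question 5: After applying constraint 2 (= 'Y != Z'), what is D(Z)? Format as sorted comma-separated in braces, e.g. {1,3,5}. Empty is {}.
Constraint 1 (V != Y) on D(V)={3,4,6,7,8} D(Y)={3,4,5,7}: no change
Constraint 2 (Y != Z) on D(Y)={3,4,5,7} D(Z)={6,7,8,9}: no change
So after constraint 2: D(Z) = {6,7,8,9}

Answer: {6,7,8,9}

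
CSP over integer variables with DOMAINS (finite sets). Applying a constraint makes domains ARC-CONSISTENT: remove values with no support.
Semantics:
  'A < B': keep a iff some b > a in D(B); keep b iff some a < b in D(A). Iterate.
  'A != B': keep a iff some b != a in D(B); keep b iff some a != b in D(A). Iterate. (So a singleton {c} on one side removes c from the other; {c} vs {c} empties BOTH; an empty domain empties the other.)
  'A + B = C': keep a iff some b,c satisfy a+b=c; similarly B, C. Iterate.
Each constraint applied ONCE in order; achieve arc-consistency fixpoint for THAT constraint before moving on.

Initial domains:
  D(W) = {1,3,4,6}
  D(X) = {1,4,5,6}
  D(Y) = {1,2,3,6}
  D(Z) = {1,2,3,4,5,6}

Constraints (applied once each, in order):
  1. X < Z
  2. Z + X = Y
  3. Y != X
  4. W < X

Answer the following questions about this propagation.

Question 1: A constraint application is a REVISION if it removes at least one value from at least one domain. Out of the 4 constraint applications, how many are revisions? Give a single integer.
Constraint 1 (X < Z) on D(X)={1,4,5,6} D(Z)={1,2,3,4,5,6}: X {1,4,5,6}->{1,4,5}; Z {1,2,3,4,5,6}->{2,3,4,5,6} => REVISION
Constraint 2 (Z + X = Y) on D(Z)={2,3,4,5,6} D(X)={1,4,5} D(Y)={1,2,3,6}: Z {2,3,4,5,6}->{2,5}; X {1,4,5}->{1,4}; Y {1,2,3,6}->{3,6} => REVISION
Constraint 3 (Y != X) on D(Y)={3,6} D(X)={1,4}: no change => not a revision
Constraint 4 (W < X) on D(W)={1,3,4,6} D(X)={1,4}: W {1,3,4,6}->{1,3}; X {1,4}->{4} => REVISION
Total revisions = 3

Answer: 3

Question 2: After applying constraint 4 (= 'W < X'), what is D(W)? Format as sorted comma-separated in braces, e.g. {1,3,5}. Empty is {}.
Answer: {1,3}

Derivation:
Constraint 1 (X < Z) on D(X)={1,4,5,6} D(Z)={1,2,3,4,5,6}: X {1,4,5,6}->{1,4,5}; Z {1,2,3,4,5,6}->{2,3,4,5,6}
Constraint 2 (Z + X = Y) on D(Z)={2,3,4,5,6} D(X)={1,4,5} D(Y)={1,2,3,6}: Z {2,3,4,5,6}->{2,5}; X {1,4,5}->{1,4}; Y {1,2,3,6}->{3,6}
Constraint 3 (Y != X) on D(Y)={3,6} D(X)={1,4}: no change
Constraint 4 (W < X) on D(W)={1,3,4,6} D(X)={1,4}: W {1,3,4,6}->{1,3}; X {1,4}->{4}
So after constraint 4: D(W) = {1,3}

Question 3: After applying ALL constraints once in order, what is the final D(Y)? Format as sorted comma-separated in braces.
Answer: {3,6}

Derivation:
Constraint 1 (X < Z) on D(X)={1,4,5,6} D(Z)={1,2,3,4,5,6}: X {1,4,5,6}->{1,4,5}; Z {1,2,3,4,5,6}->{2,3,4,5,6}
Constraint 2 (Z + X = Y) on D(Z)={2,3,4,5,6} D(X)={1,4,5} D(Y)={1,2,3,6}: Z {2,3,4,5,6}->{2,5}; X {1,4,5}->{1,4}; Y {1,2,3,6}->{3,6}
Constraint 3 (Y != X) on D(Y)={3,6} D(X)={1,4}: no change
Constraint 4 (W < X) on D(W)={1,3,4,6} D(X)={1,4}: W {1,3,4,6}->{1,3}; X {1,4}->{4}
So after all 4 constraints: D(Y) = {3,6}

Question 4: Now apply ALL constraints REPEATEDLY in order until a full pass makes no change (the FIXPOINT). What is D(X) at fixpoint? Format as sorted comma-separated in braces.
Answer: {}

Derivation:
pass 0 (initial): D(X)={1,4,5,6}
pass 1: W {1,3,4,6}->{1,3}; X {1,4,5,6}->{4}; Y {1,2,3,6}->{3,6}; Z {1,2,3,4,5,6}->{2,5}
pass 2: W {1,3}->{}; X {4}->{}; Y {3,6}->{}; Z {2,5}->{}
pass 3: no change
Fixpoint after 3 passes: D(X) = {}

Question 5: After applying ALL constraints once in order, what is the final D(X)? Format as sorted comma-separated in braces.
Answer: {4}

Derivation:
Constraint 1 (X < Z) on D(X)={1,4,5,6} D(Z)={1,2,3,4,5,6}: X {1,4,5,6}->{1,4,5}; Z {1,2,3,4,5,6}->{2,3,4,5,6}
Constraint 2 (Z + X = Y) on D(Z)={2,3,4,5,6} D(X)={1,4,5} D(Y)={1,2,3,6}: Z {2,3,4,5,6}->{2,5}; X {1,4,5}->{1,4}; Y {1,2,3,6}->{3,6}
Constraint 3 (Y != X) on D(Y)={3,6} D(X)={1,4}: no change
Constraint 4 (W < X) on D(W)={1,3,4,6} D(X)={1,4}: W {1,3,4,6}->{1,3}; X {1,4}->{4}
So after all 4 constraints: D(X) = {4}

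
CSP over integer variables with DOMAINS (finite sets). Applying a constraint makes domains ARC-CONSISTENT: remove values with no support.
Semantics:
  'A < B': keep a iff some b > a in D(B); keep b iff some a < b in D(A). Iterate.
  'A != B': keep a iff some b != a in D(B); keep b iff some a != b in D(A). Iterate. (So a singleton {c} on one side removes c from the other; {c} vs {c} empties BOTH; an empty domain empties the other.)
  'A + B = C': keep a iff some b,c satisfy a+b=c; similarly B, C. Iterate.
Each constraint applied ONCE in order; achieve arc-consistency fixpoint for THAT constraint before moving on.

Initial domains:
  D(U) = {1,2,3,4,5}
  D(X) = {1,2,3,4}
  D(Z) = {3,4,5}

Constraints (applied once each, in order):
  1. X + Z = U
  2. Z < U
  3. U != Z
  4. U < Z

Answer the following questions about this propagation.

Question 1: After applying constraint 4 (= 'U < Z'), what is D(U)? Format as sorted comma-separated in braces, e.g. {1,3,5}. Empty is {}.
Constraint 1 (X + Z = U) on D(X)={1,2,3,4} D(Z)={3,4,5} D(U)={1,2,3,4,5}: X {1,2,3,4}->{1,2}; Z {3,4,5}->{3,4}; U {1,2,3,4,5}->{4,5}
Constraint 2 (Z < U) on D(Z)={3,4} D(U)={4,5}: no change
Constraint 3 (U != Z) on D(U)={4,5} D(Z)={3,4}: no change
Constraint 4 (U < Z) on D(U)={4,5} D(Z)={3,4}: U {4,5}->{}; Z {3,4}->{}
So after constraint 4: D(U) = {}

Answer: {}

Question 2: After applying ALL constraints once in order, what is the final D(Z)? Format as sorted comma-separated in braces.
Answer: {}

Derivation:
Constraint 1 (X + Z = U) on D(X)={1,2,3,4} D(Z)={3,4,5} D(U)={1,2,3,4,5}: X {1,2,3,4}->{1,2}; Z {3,4,5}->{3,4}; U {1,2,3,4,5}->{4,5}
Constraint 2 (Z < U) on D(Z)={3,4} D(U)={4,5}: no change
Constraint 3 (U != Z) on D(U)={4,5} D(Z)={3,4}: no change
Constraint 4 (U < Z) on D(U)={4,5} D(Z)={3,4}: U {4,5}->{}; Z {3,4}->{}
So after all 4 constraints: D(Z) = {}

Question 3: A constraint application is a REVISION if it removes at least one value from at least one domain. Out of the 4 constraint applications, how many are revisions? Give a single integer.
Constraint 1 (X + Z = U) on D(X)={1,2,3,4} D(Z)={3,4,5} D(U)={1,2,3,4,5}: X {1,2,3,4}->{1,2}; Z {3,4,5}->{3,4}; U {1,2,3,4,5}->{4,5} => REVISION
Constraint 2 (Z < U) on D(Z)={3,4} D(U)={4,5}: no change => not a revision
Constraint 3 (U != Z) on D(U)={4,5} D(Z)={3,4}: no change => not a revision
Constraint 4 (U < Z) on D(U)={4,5} D(Z)={3,4}: U {4,5}->{}; Z {3,4}->{} => REVISION
Total revisions = 2

Answer: 2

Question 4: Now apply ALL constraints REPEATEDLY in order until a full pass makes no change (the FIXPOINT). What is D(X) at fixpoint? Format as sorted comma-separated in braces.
Answer: {}

Derivation:
pass 0 (initial): D(X)={1,2,3,4}
pass 1: U {1,2,3,4,5}->{}; X {1,2,3,4}->{1,2}; Z {3,4,5}->{}
pass 2: X {1,2}->{}
pass 3: no change
Fixpoint after 3 passes: D(X) = {}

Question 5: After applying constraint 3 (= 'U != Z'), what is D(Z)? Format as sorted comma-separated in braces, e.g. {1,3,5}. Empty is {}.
Constraint 1 (X + Z = U) on D(X)={1,2,3,4} D(Z)={3,4,5} D(U)={1,2,3,4,5}: X {1,2,3,4}->{1,2}; Z {3,4,5}->{3,4}; U {1,2,3,4,5}->{4,5}
Constraint 2 (Z < U) on D(Z)={3,4} D(U)={4,5}: no change
Constraint 3 (U != Z) on D(U)={4,5} D(Z)={3,4}: no change
So after constraint 3: D(Z) = {3,4}

Answer: {3,4}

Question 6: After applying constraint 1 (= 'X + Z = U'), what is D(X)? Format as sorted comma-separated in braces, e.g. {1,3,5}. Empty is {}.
Answer: {1,2}

Derivation:
Constraint 1 (X + Z = U) on D(X)={1,2,3,4} D(Z)={3,4,5} D(U)={1,2,3,4,5}: X {1,2,3,4}->{1,2}; Z {3,4,5}->{3,4}; U {1,2,3,4,5}->{4,5}
So after constraint 1: D(X) = {1,2}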